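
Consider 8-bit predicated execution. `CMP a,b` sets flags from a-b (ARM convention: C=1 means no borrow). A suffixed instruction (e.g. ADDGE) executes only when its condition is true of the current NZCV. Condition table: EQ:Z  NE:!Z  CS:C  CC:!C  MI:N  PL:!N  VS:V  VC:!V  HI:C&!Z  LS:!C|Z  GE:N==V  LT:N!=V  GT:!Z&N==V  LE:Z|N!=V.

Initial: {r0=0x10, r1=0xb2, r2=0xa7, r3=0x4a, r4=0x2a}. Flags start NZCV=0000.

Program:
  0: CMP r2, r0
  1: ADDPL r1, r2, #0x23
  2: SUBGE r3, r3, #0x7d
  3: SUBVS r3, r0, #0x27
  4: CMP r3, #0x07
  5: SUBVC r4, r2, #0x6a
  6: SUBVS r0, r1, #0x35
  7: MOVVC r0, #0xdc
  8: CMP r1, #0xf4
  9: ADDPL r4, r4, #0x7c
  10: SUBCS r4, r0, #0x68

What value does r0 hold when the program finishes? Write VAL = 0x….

0: ✓ CMP  NZCV=1010
1: · ADDPL
2: · SUBGE
3: · SUBVS
4: ✓ CMP  NZCV=0010
5: ✓ SUBVC  r4←0x3d
6: · SUBVS
7: ✓ MOVVC  r0←0xdc
8: ✓ CMP  NZCV=1000
9: · ADDPL
10: · SUBCS

VAL = 0xdc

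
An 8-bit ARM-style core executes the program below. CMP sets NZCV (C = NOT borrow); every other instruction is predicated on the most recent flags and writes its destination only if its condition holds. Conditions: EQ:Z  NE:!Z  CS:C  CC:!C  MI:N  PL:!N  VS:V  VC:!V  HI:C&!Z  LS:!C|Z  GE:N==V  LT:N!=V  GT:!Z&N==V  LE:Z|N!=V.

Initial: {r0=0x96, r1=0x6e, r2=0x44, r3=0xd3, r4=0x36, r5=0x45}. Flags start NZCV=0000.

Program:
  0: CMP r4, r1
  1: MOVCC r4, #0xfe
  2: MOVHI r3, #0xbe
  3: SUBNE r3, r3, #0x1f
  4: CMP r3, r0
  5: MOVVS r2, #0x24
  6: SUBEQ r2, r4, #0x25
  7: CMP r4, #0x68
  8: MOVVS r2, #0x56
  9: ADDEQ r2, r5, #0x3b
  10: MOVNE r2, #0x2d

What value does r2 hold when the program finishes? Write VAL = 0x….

VAL = 0x2d

0: ✓ CMP  NZCV=1000
1: ✓ MOVCC  r4←0xfe
2: · MOVHI
3: ✓ SUBNE  r3←0xb4
4: ✓ CMP  NZCV=0010
5: · MOVVS
6: · SUBEQ
7: ✓ CMP  NZCV=1010
8: · MOVVS
9: · ADDEQ
10: ✓ MOVNE  r2←0x2d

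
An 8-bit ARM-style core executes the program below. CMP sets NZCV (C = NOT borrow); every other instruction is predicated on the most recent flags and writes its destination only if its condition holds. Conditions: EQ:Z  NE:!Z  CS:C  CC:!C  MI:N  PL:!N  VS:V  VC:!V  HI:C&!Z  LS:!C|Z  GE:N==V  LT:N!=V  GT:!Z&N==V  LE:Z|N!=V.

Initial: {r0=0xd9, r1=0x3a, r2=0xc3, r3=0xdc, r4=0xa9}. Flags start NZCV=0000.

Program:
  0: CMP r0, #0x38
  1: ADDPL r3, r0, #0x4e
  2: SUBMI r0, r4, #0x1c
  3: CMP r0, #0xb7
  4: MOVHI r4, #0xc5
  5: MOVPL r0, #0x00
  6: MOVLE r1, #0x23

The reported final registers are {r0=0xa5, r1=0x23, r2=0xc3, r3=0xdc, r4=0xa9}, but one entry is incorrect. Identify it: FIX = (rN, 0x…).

[0] flags=1010 → (cmp)
[1] flags=1010 PL?F → skip
[2] flags=1010 MI?T → r0=0x8d
[3] flags=1000 → (cmp)
[4] flags=1000 HI?F → skip
[5] flags=1000 PL?F → skip
[6] flags=1000 LE?T → r1=0x23

FIX = (r0, 0x8d)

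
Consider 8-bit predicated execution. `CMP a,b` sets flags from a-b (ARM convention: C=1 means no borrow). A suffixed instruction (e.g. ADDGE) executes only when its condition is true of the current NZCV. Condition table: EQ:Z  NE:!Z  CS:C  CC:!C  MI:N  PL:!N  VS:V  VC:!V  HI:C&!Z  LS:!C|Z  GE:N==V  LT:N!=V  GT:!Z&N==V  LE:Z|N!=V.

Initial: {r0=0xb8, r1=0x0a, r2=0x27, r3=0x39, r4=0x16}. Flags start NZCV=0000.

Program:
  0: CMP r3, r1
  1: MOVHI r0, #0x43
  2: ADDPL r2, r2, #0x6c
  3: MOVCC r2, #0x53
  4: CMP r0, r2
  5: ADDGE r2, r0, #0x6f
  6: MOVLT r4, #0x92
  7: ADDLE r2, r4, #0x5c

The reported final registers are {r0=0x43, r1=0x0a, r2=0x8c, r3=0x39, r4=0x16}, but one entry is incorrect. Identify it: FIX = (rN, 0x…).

FIX = (r2, 0xb2)

0: ✓ CMP  NZCV=0010
1: ✓ MOVHI  r0←0x43
2: ✓ ADDPL  r2←0x93
3: · MOVCC
4: ✓ CMP  NZCV=1001
5: ✓ ADDGE  r2←0xb2
6: · MOVLT
7: · ADDLE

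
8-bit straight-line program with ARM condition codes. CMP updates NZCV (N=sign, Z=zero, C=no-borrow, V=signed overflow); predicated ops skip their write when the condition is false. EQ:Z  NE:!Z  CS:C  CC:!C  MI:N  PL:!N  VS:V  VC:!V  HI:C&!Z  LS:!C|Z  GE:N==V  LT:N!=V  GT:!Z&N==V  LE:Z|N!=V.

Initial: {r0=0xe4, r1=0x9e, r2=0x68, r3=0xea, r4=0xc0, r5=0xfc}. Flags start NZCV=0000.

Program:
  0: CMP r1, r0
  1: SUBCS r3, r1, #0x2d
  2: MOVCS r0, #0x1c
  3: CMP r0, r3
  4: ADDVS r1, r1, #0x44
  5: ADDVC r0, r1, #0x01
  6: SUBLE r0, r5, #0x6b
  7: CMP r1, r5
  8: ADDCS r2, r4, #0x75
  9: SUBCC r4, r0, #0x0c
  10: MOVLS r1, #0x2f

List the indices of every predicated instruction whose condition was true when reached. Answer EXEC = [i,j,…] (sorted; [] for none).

0: ✓ CMP  NZCV=1000
1: · SUBCS
2: · MOVCS
3: ✓ CMP  NZCV=1000
4: · ADDVS
5: ✓ ADDVC  r0←0x9f
6: ✓ SUBLE  r0←0x91
7: ✓ CMP  NZCV=1000
8: · ADDCS
9: ✓ SUBCC  r4←0x85
10: ✓ MOVLS  r1←0x2f

EXEC = [5,6,9,10]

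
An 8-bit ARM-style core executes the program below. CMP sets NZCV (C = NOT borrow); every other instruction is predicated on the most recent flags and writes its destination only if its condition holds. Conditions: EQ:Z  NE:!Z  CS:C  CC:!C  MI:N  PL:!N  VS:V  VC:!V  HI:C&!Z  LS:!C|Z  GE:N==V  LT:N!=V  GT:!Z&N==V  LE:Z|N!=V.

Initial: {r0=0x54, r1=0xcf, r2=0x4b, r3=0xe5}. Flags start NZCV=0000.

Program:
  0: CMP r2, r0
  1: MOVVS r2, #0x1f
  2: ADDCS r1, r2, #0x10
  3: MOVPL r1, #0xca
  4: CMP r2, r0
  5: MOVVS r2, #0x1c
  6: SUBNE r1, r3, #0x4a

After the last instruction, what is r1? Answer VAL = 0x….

VAL = 0x9b

0: ✓ CMP  NZCV=1000
1: · MOVVS
2: · ADDCS
3: · MOVPL
4: ✓ CMP  NZCV=1000
5: · MOVVS
6: ✓ SUBNE  r1←0x9b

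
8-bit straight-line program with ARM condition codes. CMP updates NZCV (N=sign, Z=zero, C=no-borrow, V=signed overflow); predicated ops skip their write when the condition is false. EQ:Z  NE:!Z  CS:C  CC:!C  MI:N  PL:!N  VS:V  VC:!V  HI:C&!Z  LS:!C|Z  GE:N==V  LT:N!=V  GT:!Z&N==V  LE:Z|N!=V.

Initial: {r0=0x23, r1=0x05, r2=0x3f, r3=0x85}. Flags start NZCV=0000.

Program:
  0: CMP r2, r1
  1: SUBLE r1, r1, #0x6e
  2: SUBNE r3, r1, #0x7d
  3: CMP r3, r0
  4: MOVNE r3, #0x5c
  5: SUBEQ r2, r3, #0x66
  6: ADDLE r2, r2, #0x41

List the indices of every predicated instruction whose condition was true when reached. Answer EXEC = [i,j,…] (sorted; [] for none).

EXEC = [2,4,6]

[0] flags=0010 → (cmp)
[1] flags=0010 LE?F → skip
[2] flags=0010 NE?T → r3=0x88
[3] flags=0011 → (cmp)
[4] flags=0011 NE?T → r3=0x5c
[5] flags=0011 EQ?F → skip
[6] flags=0011 LE?T → r2=0x80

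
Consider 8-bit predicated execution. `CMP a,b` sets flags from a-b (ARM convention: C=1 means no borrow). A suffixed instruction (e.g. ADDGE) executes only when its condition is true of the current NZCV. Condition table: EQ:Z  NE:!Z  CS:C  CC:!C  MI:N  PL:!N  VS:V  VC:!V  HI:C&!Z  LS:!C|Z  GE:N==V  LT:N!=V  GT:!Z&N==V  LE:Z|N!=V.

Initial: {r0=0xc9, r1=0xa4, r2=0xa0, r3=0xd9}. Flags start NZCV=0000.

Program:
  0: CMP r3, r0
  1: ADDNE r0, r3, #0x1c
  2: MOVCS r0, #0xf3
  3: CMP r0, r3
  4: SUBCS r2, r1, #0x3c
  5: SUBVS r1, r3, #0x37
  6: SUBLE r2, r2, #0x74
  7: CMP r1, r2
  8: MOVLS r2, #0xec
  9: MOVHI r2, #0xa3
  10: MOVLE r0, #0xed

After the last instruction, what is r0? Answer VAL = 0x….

VAL = 0xed

0: ✓ CMP  NZCV=0010
1: ✓ ADDNE  r0←0xf5
2: ✓ MOVCS  r0←0xf3
3: ✓ CMP  NZCV=0010
4: ✓ SUBCS  r2←0x68
5: · SUBVS
6: · SUBLE
7: ✓ CMP  NZCV=0011
8: · MOVLS
9: ✓ MOVHI  r2←0xa3
10: ✓ MOVLE  r0←0xed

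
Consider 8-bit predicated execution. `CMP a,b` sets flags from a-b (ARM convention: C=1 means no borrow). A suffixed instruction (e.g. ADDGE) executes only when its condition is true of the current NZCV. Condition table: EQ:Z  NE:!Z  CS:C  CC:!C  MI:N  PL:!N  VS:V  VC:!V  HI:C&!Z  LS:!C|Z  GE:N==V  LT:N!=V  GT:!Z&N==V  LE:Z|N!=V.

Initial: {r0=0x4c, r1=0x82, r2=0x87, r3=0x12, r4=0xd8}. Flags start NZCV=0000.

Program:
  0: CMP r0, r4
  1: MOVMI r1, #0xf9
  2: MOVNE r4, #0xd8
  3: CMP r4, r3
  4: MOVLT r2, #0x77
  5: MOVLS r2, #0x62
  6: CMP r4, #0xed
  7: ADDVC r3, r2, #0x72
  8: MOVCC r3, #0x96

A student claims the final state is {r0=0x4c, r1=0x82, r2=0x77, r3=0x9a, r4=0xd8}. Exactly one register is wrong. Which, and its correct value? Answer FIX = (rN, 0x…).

[0] flags=0000 → (cmp)
[1] flags=0000 MI?F → skip
[2] flags=0000 NE?T → r4=0xd8
[3] flags=1010 → (cmp)
[4] flags=1010 LT?T → r2=0x77
[5] flags=1010 LS?F → skip
[6] flags=1000 → (cmp)
[7] flags=1000 VC?T → r3=0xe9
[8] flags=1000 CC?T → r3=0x96

FIX = (r3, 0x96)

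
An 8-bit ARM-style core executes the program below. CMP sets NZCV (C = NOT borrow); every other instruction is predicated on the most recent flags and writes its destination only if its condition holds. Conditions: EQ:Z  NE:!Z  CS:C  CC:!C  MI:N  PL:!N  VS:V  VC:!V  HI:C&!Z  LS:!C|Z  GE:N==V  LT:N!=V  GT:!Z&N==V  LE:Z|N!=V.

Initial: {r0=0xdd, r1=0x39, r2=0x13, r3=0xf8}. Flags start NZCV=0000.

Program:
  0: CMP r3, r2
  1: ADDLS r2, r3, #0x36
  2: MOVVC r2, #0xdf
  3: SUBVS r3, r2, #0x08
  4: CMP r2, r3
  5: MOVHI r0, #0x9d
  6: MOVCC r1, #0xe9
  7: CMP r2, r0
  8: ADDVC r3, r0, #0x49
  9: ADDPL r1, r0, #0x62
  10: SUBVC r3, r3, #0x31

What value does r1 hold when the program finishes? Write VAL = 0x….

VAL = 0x3f

[0] flags=1010 → (cmp)
[1] flags=1010 LS?F → skip
[2] flags=1010 VC?T → r2=0xdf
[3] flags=1010 VS?F → skip
[4] flags=1000 → (cmp)
[5] flags=1000 HI?F → skip
[6] flags=1000 CC?T → r1=0xe9
[7] flags=0010 → (cmp)
[8] flags=0010 VC?T → r3=0x26
[9] flags=0010 PL?T → r1=0x3f
[10] flags=0010 VC?T → r3=0xf5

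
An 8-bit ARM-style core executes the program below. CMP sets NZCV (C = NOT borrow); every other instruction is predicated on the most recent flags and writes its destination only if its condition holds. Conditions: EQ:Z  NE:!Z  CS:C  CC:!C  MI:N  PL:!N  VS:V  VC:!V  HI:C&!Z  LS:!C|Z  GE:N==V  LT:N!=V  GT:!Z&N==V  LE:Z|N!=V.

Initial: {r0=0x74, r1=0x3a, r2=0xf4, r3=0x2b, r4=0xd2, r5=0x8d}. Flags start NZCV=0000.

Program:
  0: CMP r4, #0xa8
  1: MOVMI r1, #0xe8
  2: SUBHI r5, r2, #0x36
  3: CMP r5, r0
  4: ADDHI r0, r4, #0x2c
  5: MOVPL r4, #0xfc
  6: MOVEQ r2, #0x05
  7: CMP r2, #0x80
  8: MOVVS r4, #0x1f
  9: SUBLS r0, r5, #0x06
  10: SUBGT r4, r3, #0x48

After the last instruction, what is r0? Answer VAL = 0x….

0: ✓ CMP  NZCV=0010
1: · MOVMI
2: ✓ SUBHI  r5←0xbe
3: ✓ CMP  NZCV=0011
4: ✓ ADDHI  r0←0xfe
5: ✓ MOVPL  r4←0xfc
6: · MOVEQ
7: ✓ CMP  NZCV=0010
8: · MOVVS
9: · SUBLS
10: ✓ SUBGT  r4←0xe3

VAL = 0xfe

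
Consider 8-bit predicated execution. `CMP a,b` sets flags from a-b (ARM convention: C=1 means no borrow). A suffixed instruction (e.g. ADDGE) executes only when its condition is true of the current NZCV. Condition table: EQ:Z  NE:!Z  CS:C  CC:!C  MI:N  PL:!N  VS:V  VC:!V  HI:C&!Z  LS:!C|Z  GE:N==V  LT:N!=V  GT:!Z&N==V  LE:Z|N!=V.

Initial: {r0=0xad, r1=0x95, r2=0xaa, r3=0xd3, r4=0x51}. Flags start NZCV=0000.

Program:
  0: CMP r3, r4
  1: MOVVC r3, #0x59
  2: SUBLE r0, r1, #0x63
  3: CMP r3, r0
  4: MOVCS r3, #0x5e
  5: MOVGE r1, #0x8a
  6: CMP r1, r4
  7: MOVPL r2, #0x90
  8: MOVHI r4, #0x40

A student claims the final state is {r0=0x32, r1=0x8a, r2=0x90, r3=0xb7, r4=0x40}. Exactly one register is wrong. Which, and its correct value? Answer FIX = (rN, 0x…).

FIX = (r3, 0x5e)

0: ✓ CMP  NZCV=1010
1: ✓ MOVVC  r3←0x59
2: ✓ SUBLE  r0←0x32
3: ✓ CMP  NZCV=0010
4: ✓ MOVCS  r3←0x5e
5: ✓ MOVGE  r1←0x8a
6: ✓ CMP  NZCV=0011
7: ✓ MOVPL  r2←0x90
8: ✓ MOVHI  r4←0x40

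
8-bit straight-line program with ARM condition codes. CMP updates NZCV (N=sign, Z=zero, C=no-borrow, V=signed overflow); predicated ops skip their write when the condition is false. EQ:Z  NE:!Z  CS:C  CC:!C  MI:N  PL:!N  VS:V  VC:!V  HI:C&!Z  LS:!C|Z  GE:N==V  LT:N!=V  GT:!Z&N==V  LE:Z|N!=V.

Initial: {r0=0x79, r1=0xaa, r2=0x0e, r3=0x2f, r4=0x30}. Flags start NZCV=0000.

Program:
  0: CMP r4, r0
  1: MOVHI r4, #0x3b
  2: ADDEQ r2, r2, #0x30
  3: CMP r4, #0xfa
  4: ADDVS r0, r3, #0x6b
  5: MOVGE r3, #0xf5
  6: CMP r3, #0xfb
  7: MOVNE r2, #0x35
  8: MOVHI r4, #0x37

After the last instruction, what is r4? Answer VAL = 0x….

VAL = 0x30

0: ✓ CMP  NZCV=1000
1: · MOVHI
2: · ADDEQ
3: ✓ CMP  NZCV=0000
4: · ADDVS
5: ✓ MOVGE  r3←0xf5
6: ✓ CMP  NZCV=1000
7: ✓ MOVNE  r2←0x35
8: · MOVHI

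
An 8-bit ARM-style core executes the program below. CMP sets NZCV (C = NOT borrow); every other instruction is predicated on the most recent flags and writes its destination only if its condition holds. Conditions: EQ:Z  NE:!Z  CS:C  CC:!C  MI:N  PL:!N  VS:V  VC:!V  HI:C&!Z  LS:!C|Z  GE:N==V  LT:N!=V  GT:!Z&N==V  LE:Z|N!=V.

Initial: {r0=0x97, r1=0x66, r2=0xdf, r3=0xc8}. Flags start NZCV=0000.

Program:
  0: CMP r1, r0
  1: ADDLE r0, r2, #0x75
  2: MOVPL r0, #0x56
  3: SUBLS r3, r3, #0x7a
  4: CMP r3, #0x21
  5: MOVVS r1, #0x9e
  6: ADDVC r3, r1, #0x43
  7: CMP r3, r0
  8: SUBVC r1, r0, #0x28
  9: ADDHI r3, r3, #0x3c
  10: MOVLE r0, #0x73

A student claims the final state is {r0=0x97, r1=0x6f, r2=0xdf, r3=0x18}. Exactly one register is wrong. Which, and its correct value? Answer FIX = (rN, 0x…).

[0] flags=1001 → (cmp)
[1] flags=1001 LE?F → skip
[2] flags=1001 PL?F → skip
[3] flags=1001 LS?T → r3=0x4e
[4] flags=0010 → (cmp)
[5] flags=0010 VS?F → skip
[6] flags=0010 VC?T → r3=0xa9
[7] flags=0010 → (cmp)
[8] flags=0010 VC?T → r1=0x6f
[9] flags=0010 HI?T → r3=0xe5
[10] flags=0010 LE?F → skip

FIX = (r3, 0xe5)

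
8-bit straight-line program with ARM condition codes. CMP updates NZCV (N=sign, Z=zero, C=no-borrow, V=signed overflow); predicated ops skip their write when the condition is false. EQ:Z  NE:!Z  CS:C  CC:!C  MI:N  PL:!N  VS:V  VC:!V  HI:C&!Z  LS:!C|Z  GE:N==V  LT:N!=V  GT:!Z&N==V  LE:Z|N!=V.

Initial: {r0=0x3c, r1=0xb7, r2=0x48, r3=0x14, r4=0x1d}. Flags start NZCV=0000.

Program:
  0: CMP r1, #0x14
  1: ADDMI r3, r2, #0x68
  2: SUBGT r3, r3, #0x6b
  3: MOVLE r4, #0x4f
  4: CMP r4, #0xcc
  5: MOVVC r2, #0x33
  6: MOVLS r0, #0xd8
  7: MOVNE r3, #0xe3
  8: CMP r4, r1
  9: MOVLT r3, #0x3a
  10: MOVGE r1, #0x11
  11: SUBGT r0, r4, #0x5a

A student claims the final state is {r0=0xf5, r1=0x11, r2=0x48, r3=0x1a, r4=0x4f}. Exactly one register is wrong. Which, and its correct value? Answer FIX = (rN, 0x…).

FIX = (r3, 0xe3)

0: ✓ CMP  NZCV=1010
1: ✓ ADDMI  r3←0xb0
2: · SUBGT
3: ✓ MOVLE  r4←0x4f
4: ✓ CMP  NZCV=1001
5: · MOVVC
6: ✓ MOVLS  r0←0xd8
7: ✓ MOVNE  r3←0xe3
8: ✓ CMP  NZCV=1001
9: · MOVLT
10: ✓ MOVGE  r1←0x11
11: ✓ SUBGT  r0←0xf5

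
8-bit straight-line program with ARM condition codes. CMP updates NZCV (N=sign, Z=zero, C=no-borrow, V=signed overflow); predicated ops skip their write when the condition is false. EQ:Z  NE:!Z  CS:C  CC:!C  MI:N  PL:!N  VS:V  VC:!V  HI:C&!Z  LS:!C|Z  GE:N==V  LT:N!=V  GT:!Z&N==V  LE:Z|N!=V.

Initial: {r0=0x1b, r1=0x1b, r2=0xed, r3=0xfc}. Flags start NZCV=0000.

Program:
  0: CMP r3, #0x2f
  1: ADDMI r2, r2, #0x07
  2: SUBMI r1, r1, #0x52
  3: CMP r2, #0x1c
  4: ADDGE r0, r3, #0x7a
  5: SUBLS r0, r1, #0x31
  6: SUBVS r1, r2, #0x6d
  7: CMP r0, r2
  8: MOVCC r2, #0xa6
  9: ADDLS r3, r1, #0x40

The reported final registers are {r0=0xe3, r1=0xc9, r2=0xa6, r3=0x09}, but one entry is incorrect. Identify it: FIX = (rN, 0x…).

0: ✓ CMP  NZCV=1010
1: ✓ ADDMI  r2←0xf4
2: ✓ SUBMI  r1←0xc9
3: ✓ CMP  NZCV=1010
4: · ADDGE
5: · SUBLS
6: · SUBVS
7: ✓ CMP  NZCV=0000
8: ✓ MOVCC  r2←0xa6
9: ✓ ADDLS  r3←0x09

FIX = (r0, 0x1b)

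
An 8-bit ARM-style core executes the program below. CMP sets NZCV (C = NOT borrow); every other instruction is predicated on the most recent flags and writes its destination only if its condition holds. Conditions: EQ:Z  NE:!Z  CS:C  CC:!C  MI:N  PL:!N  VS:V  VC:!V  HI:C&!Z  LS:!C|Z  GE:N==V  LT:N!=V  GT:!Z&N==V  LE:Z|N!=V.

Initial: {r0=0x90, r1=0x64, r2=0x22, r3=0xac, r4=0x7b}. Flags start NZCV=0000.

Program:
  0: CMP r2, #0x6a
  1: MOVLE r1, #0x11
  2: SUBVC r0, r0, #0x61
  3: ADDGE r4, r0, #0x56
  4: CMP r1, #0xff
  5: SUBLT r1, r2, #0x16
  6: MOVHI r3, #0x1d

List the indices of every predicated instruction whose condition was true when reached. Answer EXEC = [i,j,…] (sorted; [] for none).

[0] flags=1000 → (cmp)
[1] flags=1000 LE?T → r1=0x11
[2] flags=1000 VC?T → r0=0x2f
[3] flags=1000 GE?F → skip
[4] flags=0000 → (cmp)
[5] flags=0000 LT?F → skip
[6] flags=0000 HI?F → skip

EXEC = [1,2]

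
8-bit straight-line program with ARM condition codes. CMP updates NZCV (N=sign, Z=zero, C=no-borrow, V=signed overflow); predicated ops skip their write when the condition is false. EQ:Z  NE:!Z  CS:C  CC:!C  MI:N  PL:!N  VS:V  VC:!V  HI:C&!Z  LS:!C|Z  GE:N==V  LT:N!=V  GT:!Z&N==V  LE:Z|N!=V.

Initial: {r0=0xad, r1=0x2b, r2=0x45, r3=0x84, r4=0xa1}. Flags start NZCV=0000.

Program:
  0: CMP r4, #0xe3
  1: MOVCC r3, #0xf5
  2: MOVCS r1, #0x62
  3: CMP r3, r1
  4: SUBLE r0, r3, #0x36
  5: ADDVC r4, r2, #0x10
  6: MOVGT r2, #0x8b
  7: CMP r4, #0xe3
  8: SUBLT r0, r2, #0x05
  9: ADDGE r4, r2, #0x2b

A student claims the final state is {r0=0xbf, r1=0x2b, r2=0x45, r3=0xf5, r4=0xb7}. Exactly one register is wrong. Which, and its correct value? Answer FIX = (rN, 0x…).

FIX = (r4, 0x70)

0: ✓ CMP  NZCV=1000
1: ✓ MOVCC  r3←0xf5
2: · MOVCS
3: ✓ CMP  NZCV=1010
4: ✓ SUBLE  r0←0xbf
5: ✓ ADDVC  r4←0x55
6: · MOVGT
7: ✓ CMP  NZCV=0000
8: · SUBLT
9: ✓ ADDGE  r4←0x70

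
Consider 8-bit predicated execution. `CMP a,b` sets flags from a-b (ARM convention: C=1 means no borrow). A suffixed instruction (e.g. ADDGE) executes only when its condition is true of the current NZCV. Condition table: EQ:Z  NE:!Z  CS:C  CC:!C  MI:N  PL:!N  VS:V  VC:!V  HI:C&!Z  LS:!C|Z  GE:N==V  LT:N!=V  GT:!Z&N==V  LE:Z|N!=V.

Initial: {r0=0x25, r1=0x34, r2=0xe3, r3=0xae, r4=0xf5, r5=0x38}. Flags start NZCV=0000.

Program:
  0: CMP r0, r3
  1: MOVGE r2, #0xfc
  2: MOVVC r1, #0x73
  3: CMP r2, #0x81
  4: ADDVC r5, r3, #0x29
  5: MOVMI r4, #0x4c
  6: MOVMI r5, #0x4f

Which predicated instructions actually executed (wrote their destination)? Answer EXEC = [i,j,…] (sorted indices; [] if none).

EXEC = [1,2,4]

0: ✓ CMP  NZCV=0000
1: ✓ MOVGE  r2←0xfc
2: ✓ MOVVC  r1←0x73
3: ✓ CMP  NZCV=0010
4: ✓ ADDVC  r5←0xd7
5: · MOVMI
6: · MOVMI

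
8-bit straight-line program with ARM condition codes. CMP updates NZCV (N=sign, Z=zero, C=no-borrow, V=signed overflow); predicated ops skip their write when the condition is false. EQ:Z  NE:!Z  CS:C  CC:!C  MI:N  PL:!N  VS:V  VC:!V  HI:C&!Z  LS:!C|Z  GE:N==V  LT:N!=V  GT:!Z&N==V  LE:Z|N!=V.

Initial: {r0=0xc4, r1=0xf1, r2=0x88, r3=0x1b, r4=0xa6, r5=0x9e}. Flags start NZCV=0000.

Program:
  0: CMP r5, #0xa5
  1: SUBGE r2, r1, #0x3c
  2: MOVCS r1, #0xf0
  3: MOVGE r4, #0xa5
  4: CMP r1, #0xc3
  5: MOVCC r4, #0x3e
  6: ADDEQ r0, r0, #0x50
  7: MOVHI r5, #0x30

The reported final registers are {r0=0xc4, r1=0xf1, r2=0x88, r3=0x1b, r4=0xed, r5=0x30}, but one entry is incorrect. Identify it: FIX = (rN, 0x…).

0: ✓ CMP  NZCV=1000
1: · SUBGE
2: · MOVCS
3: · MOVGE
4: ✓ CMP  NZCV=0010
5: · MOVCC
6: · ADDEQ
7: ✓ MOVHI  r5←0x30

FIX = (r4, 0xa6)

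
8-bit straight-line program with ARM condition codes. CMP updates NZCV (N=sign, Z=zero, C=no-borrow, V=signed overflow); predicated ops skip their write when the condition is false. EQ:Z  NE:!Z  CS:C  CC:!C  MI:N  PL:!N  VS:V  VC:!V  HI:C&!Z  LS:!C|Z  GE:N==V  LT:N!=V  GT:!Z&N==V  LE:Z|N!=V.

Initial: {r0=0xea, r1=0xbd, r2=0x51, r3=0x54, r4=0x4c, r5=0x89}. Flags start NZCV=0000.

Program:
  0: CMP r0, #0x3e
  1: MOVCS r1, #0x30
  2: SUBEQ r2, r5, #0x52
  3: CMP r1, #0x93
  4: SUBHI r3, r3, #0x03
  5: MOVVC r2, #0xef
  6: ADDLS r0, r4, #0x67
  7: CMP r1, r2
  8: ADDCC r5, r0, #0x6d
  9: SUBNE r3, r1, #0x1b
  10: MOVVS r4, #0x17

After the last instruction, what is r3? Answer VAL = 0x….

[0] flags=1010 → (cmp)
[1] flags=1010 CS?T → r1=0x30
[2] flags=1010 EQ?F → skip
[3] flags=1001 → (cmp)
[4] flags=1001 HI?F → skip
[5] flags=1001 VC?F → skip
[6] flags=1001 LS?T → r0=0xb3
[7] flags=1000 → (cmp)
[8] flags=1000 CC?T → r5=0x20
[9] flags=1000 NE?T → r3=0x15
[10] flags=1000 VS?F → skip

VAL = 0x15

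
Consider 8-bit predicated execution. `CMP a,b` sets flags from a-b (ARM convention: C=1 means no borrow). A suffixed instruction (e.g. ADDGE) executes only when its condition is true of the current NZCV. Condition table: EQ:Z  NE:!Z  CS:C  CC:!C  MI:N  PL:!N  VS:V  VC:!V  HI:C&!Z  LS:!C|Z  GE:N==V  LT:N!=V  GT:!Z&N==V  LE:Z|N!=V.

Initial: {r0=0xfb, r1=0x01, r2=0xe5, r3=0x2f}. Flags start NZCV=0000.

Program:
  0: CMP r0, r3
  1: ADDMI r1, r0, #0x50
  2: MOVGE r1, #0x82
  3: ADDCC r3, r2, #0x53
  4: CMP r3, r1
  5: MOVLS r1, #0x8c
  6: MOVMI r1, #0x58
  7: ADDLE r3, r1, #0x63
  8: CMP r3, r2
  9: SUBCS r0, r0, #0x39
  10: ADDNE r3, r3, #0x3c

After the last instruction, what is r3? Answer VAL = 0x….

VAL = 0xf7

0: ✓ CMP  NZCV=1010
1: ✓ ADDMI  r1←0x4b
2: · MOVGE
3: · ADDCC
4: ✓ CMP  NZCV=1000
5: ✓ MOVLS  r1←0x8c
6: ✓ MOVMI  r1←0x58
7: ✓ ADDLE  r3←0xbb
8: ✓ CMP  NZCV=1000
9: · SUBCS
10: ✓ ADDNE  r3←0xf7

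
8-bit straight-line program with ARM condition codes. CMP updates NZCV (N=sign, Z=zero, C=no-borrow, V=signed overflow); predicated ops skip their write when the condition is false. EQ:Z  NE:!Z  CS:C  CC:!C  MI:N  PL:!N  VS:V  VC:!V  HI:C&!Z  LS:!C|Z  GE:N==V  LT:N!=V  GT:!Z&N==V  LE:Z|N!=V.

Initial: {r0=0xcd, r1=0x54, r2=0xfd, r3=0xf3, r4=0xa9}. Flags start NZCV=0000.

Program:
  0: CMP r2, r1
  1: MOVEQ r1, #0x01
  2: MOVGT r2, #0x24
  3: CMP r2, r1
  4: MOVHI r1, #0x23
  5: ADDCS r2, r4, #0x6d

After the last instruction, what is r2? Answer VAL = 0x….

VAL = 0x16

0: ✓ CMP  NZCV=1010
1: · MOVEQ
2: · MOVGT
3: ✓ CMP  NZCV=1010
4: ✓ MOVHI  r1←0x23
5: ✓ ADDCS  r2←0x16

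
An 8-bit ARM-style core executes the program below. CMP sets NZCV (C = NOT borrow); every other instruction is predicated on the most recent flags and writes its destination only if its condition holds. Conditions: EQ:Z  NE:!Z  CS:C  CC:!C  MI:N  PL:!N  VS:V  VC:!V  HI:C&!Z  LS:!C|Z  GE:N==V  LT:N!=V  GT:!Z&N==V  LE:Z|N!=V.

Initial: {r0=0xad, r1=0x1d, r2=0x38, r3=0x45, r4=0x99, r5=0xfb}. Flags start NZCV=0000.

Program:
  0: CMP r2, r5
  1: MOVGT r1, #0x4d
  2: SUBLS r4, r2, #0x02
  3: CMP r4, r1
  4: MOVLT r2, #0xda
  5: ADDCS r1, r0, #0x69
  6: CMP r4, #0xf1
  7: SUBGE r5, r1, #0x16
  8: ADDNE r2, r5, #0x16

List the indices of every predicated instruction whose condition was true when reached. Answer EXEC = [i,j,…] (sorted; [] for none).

EXEC = [1,2,4,7,8]

0: ✓ CMP  NZCV=0000
1: ✓ MOVGT  r1←0x4d
2: ✓ SUBLS  r4←0x36
3: ✓ CMP  NZCV=1000
4: ✓ MOVLT  r2←0xda
5: · ADDCS
6: ✓ CMP  NZCV=0000
7: ✓ SUBGE  r5←0x37
8: ✓ ADDNE  r2←0x4d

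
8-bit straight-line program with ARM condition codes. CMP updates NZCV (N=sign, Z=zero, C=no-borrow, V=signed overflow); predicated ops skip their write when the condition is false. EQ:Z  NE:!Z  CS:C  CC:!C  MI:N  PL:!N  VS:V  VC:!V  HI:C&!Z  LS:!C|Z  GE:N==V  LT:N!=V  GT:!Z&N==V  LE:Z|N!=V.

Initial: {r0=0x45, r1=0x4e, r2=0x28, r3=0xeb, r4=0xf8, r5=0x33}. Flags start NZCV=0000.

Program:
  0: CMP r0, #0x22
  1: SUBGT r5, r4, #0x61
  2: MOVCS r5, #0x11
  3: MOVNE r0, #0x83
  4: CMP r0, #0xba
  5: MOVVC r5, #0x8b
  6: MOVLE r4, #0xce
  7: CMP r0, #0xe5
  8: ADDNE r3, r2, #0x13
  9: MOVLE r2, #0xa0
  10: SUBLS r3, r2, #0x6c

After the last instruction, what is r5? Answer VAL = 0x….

0: ✓ CMP  NZCV=0010
1: ✓ SUBGT  r5←0x97
2: ✓ MOVCS  r5←0x11
3: ✓ MOVNE  r0←0x83
4: ✓ CMP  NZCV=1000
5: ✓ MOVVC  r5←0x8b
6: ✓ MOVLE  r4←0xce
7: ✓ CMP  NZCV=1000
8: ✓ ADDNE  r3←0x3b
9: ✓ MOVLE  r2←0xa0
10: ✓ SUBLS  r3←0x34

VAL = 0x8b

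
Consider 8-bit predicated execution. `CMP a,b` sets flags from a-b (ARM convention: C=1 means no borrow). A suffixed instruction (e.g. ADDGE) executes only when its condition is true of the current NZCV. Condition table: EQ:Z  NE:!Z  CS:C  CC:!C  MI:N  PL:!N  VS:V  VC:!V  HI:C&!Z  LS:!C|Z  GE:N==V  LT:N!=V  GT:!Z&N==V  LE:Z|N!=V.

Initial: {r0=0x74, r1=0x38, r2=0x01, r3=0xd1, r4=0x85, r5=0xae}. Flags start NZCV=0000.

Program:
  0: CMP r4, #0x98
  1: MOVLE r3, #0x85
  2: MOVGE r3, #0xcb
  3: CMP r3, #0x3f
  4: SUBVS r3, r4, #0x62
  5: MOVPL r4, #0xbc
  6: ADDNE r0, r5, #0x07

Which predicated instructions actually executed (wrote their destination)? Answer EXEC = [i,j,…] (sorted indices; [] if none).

EXEC = [1,4,5,6]

[0] flags=1000 → (cmp)
[1] flags=1000 LE?T → r3=0x85
[2] flags=1000 GE?F → skip
[3] flags=0011 → (cmp)
[4] flags=0011 VS?T → r3=0x23
[5] flags=0011 PL?T → r4=0xbc
[6] flags=0011 NE?T → r0=0xb5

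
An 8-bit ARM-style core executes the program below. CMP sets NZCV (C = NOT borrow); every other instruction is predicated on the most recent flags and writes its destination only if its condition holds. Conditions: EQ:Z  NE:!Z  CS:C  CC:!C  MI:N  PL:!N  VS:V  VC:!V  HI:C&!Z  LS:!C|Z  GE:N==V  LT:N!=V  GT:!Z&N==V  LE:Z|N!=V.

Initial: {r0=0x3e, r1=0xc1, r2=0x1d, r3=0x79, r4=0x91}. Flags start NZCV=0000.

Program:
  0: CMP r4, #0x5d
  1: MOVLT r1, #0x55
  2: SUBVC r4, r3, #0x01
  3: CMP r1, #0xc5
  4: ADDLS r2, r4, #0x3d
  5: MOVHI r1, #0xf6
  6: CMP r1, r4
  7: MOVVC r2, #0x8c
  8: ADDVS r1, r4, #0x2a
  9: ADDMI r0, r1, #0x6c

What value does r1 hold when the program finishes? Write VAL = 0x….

VAL = 0xbb

[0] flags=0011 → (cmp)
[1] flags=0011 LT?T → r1=0x55
[2] flags=0011 VC?F → skip
[3] flags=1001 → (cmp)
[4] flags=1001 LS?T → r2=0xce
[5] flags=1001 HI?F → skip
[6] flags=1001 → (cmp)
[7] flags=1001 VC?F → skip
[8] flags=1001 VS?T → r1=0xbb
[9] flags=1001 MI?T → r0=0x27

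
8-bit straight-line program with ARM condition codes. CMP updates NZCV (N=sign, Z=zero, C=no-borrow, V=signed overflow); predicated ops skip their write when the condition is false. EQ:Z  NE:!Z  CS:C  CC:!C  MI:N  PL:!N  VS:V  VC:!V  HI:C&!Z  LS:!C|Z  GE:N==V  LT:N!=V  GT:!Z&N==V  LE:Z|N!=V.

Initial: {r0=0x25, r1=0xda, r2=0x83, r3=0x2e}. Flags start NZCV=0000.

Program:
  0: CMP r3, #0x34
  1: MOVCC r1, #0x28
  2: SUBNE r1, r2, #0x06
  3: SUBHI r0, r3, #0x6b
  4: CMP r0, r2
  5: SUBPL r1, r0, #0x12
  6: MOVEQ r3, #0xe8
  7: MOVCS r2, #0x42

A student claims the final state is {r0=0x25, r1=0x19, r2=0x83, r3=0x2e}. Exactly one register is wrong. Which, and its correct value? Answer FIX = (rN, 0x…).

FIX = (r1, 0x7d)

[0] flags=1000 → (cmp)
[1] flags=1000 CC?T → r1=0x28
[2] flags=1000 NE?T → r1=0x7d
[3] flags=1000 HI?F → skip
[4] flags=1001 → (cmp)
[5] flags=1001 PL?F → skip
[6] flags=1001 EQ?F → skip
[7] flags=1001 CS?F → skip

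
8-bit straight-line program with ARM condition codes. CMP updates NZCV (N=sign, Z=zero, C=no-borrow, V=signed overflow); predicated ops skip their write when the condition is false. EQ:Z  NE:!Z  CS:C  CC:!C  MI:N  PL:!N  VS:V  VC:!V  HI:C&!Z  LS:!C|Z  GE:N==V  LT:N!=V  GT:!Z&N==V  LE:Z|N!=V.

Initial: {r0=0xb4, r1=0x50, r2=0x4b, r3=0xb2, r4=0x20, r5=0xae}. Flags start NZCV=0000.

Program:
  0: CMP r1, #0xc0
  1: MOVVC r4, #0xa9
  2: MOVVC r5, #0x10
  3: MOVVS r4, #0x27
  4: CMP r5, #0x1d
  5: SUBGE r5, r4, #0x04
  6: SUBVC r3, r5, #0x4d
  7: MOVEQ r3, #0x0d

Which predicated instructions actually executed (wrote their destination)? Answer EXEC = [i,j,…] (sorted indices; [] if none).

EXEC = [3,6]

0: ✓ CMP  NZCV=1001
1: · MOVVC
2: · MOVVC
3: ✓ MOVVS  r4←0x27
4: ✓ CMP  NZCV=1010
5: · SUBGE
6: ✓ SUBVC  r3←0x61
7: · MOVEQ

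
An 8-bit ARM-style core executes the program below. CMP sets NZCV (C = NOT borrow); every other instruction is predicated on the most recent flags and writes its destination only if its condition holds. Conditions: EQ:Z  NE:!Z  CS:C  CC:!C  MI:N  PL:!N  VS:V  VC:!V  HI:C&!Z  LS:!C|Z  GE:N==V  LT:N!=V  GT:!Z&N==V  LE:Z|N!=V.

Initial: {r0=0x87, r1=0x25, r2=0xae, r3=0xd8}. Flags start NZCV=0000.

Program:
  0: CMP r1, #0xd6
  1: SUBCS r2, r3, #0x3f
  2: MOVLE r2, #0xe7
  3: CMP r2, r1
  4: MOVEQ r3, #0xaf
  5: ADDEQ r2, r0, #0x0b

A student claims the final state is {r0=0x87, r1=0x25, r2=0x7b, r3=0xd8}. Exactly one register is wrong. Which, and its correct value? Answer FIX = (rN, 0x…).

0: ✓ CMP  NZCV=0000
1: · SUBCS
2: · MOVLE
3: ✓ CMP  NZCV=1010
4: · MOVEQ
5: · ADDEQ

FIX = (r2, 0xae)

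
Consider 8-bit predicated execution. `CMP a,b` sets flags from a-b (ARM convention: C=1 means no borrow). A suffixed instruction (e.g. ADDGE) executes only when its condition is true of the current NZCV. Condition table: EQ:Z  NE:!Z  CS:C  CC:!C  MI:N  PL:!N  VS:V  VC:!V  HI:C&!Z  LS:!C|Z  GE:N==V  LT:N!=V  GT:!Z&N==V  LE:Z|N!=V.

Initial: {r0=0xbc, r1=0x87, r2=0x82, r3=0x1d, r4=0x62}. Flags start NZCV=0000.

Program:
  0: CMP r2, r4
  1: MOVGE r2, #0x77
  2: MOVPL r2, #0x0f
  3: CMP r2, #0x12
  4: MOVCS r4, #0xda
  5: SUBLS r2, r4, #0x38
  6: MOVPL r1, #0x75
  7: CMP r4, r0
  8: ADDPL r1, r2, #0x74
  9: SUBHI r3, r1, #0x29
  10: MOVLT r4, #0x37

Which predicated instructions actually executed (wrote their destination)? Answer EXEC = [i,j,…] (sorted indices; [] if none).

EXEC = [2,5]

[0] flags=0011 → (cmp)
[1] flags=0011 GE?F → skip
[2] flags=0011 PL?T → r2=0x0f
[3] flags=1000 → (cmp)
[4] flags=1000 CS?F → skip
[5] flags=1000 LS?T → r2=0x2a
[6] flags=1000 PL?F → skip
[7] flags=1001 → (cmp)
[8] flags=1001 PL?F → skip
[9] flags=1001 HI?F → skip
[10] flags=1001 LT?F → skip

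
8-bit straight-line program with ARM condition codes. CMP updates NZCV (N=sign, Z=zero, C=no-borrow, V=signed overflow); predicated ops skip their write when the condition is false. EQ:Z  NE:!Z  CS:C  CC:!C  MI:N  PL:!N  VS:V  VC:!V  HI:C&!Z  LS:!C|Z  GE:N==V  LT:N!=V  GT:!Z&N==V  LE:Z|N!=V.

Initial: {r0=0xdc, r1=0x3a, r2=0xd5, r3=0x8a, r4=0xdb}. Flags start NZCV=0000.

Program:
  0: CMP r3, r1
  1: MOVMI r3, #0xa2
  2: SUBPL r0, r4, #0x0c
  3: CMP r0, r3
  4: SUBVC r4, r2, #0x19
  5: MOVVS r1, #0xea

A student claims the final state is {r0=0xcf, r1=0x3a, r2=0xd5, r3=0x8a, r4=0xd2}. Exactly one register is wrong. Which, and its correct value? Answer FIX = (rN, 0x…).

FIX = (r4, 0xbc)

[0] flags=0011 → (cmp)
[1] flags=0011 MI?F → skip
[2] flags=0011 PL?T → r0=0xcf
[3] flags=0010 → (cmp)
[4] flags=0010 VC?T → r4=0xbc
[5] flags=0010 VS?F → skip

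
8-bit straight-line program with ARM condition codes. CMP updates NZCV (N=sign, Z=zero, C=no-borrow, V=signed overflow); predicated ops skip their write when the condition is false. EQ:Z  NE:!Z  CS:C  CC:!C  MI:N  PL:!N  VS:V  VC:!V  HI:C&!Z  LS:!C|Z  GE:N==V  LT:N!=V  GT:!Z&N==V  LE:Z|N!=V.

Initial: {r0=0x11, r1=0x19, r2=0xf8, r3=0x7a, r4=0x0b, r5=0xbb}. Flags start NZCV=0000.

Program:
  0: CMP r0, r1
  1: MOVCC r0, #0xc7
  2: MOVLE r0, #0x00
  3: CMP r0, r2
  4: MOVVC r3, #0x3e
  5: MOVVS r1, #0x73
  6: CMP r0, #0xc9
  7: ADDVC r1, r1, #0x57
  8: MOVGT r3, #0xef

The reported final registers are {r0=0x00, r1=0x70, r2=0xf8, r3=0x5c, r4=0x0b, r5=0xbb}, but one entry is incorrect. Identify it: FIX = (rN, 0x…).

FIX = (r3, 0xef)

[0] flags=1000 → (cmp)
[1] flags=1000 CC?T → r0=0xc7
[2] flags=1000 LE?T → r0=0x00
[3] flags=0000 → (cmp)
[4] flags=0000 VC?T → r3=0x3e
[5] flags=0000 VS?F → skip
[6] flags=0000 → (cmp)
[7] flags=0000 VC?T → r1=0x70
[8] flags=0000 GT?T → r3=0xef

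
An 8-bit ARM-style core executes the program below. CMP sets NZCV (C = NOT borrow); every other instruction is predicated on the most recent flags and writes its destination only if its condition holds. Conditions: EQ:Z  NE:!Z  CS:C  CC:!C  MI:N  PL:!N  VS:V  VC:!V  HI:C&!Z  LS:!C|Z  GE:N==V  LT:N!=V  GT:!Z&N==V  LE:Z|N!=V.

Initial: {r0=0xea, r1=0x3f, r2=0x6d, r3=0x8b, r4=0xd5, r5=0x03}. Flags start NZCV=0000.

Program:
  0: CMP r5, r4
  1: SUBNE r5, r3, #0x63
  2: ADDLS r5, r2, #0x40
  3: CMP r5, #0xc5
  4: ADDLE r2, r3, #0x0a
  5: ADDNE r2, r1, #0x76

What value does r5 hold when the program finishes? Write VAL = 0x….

VAL = 0xad

[0] flags=0000 → (cmp)
[1] flags=0000 NE?T → r5=0x28
[2] flags=0000 LS?T → r5=0xad
[3] flags=1000 → (cmp)
[4] flags=1000 LE?T → r2=0x95
[5] flags=1000 NE?T → r2=0xb5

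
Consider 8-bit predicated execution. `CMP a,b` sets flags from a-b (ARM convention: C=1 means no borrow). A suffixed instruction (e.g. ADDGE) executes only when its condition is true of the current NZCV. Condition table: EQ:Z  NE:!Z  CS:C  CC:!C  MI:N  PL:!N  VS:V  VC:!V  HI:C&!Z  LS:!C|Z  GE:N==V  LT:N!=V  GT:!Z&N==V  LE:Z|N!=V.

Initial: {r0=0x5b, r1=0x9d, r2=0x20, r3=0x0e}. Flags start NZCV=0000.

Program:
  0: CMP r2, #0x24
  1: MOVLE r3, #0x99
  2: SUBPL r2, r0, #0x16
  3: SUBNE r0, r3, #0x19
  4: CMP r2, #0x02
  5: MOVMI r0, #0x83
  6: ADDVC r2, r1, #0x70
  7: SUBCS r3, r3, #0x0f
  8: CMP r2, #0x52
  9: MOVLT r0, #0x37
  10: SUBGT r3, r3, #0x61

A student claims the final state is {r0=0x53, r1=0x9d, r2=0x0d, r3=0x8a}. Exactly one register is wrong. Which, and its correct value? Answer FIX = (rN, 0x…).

0: ✓ CMP  NZCV=1000
1: ✓ MOVLE  r3←0x99
2: · SUBPL
3: ✓ SUBNE  r0←0x80
4: ✓ CMP  NZCV=0010
5: · MOVMI
6: ✓ ADDVC  r2←0x0d
7: ✓ SUBCS  r3←0x8a
8: ✓ CMP  NZCV=1000
9: ✓ MOVLT  r0←0x37
10: · SUBGT

FIX = (r0, 0x37)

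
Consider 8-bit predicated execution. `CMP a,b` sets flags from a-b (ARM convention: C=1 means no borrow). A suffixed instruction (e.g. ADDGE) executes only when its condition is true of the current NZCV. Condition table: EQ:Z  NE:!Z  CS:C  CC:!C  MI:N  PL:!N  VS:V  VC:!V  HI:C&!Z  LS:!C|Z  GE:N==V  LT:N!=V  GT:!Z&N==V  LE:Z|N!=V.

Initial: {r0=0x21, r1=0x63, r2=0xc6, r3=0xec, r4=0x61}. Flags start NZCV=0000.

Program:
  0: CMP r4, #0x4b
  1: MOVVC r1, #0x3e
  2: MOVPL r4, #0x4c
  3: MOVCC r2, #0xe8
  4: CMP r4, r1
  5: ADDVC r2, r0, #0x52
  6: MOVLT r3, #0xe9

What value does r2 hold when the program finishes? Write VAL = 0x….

VAL = 0x73

[0] flags=0010 → (cmp)
[1] flags=0010 VC?T → r1=0x3e
[2] flags=0010 PL?T → r4=0x4c
[3] flags=0010 CC?F → skip
[4] flags=0010 → (cmp)
[5] flags=0010 VC?T → r2=0x73
[6] flags=0010 LT?F → skip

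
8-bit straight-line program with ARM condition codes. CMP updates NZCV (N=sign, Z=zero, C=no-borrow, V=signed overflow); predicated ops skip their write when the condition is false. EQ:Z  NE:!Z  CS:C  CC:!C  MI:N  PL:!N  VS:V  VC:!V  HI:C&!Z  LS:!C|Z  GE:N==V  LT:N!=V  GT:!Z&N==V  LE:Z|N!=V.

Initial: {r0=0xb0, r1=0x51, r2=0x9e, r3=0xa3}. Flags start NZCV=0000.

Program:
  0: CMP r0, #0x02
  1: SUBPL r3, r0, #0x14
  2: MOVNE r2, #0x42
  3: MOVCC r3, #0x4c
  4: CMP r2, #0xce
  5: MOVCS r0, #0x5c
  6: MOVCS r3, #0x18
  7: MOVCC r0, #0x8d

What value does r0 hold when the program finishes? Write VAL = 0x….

0: ✓ CMP  NZCV=1010
1: · SUBPL
2: ✓ MOVNE  r2←0x42
3: · MOVCC
4: ✓ CMP  NZCV=0000
5: · MOVCS
6: · MOVCS
7: ✓ MOVCC  r0←0x8d

VAL = 0x8d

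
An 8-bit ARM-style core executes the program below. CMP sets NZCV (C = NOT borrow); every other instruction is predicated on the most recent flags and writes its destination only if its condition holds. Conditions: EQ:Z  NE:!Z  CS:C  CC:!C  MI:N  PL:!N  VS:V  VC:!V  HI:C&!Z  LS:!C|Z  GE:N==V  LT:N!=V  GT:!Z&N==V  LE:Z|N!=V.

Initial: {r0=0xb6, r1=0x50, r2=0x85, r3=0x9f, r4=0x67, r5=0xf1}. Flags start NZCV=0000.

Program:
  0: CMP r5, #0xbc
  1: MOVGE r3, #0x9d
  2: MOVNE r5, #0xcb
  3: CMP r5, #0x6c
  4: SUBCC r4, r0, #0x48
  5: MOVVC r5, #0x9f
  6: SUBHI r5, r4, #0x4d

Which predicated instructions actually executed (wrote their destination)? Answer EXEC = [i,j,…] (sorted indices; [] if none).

EXEC = [1,2,6]

[0] flags=0010 → (cmp)
[1] flags=0010 GE?T → r3=0x9d
[2] flags=0010 NE?T → r5=0xcb
[3] flags=0011 → (cmp)
[4] flags=0011 CC?F → skip
[5] flags=0011 VC?F → skip
[6] flags=0011 HI?T → r5=0x1a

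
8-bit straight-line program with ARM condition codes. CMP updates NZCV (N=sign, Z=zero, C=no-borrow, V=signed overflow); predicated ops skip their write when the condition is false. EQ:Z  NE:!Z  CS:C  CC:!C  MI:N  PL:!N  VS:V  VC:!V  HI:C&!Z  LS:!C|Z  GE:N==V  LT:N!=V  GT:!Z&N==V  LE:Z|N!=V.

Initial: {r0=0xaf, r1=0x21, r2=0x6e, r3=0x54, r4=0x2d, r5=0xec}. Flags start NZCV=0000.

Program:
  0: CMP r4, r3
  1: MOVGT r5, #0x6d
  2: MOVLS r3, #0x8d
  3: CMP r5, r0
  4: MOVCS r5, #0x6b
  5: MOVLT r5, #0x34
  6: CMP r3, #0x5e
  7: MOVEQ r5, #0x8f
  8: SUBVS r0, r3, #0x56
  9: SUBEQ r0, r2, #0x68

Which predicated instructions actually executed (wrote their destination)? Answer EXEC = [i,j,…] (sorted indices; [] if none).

[0] flags=1000 → (cmp)
[1] flags=1000 GT?F → skip
[2] flags=1000 LS?T → r3=0x8d
[3] flags=0010 → (cmp)
[4] flags=0010 CS?T → r5=0x6b
[5] flags=0010 LT?F → skip
[6] flags=0011 → (cmp)
[7] flags=0011 EQ?F → skip
[8] flags=0011 VS?T → r0=0x37
[9] flags=0011 EQ?F → skip

EXEC = [2,4,8]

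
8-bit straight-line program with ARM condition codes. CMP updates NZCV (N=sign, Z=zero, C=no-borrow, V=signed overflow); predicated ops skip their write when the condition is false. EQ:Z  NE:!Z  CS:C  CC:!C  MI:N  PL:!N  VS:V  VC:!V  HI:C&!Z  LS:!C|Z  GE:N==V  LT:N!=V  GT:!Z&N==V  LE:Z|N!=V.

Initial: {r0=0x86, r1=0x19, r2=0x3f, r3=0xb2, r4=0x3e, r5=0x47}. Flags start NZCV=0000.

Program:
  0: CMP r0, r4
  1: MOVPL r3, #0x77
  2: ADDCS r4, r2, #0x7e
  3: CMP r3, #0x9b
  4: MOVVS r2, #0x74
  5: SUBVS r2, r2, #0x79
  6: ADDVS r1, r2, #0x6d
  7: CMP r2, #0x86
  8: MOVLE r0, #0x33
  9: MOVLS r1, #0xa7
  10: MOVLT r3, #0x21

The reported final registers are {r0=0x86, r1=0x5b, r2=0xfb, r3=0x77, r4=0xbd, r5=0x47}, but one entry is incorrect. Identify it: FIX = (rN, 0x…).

0: ✓ CMP  NZCV=0011
1: ✓ MOVPL  r3←0x77
2: ✓ ADDCS  r4←0xbd
3: ✓ CMP  NZCV=1001
4: ✓ MOVVS  r2←0x74
5: ✓ SUBVS  r2←0xfb
6: ✓ ADDVS  r1←0x68
7: ✓ CMP  NZCV=0010
8: · MOVLE
9: · MOVLS
10: · MOVLT

FIX = (r1, 0x68)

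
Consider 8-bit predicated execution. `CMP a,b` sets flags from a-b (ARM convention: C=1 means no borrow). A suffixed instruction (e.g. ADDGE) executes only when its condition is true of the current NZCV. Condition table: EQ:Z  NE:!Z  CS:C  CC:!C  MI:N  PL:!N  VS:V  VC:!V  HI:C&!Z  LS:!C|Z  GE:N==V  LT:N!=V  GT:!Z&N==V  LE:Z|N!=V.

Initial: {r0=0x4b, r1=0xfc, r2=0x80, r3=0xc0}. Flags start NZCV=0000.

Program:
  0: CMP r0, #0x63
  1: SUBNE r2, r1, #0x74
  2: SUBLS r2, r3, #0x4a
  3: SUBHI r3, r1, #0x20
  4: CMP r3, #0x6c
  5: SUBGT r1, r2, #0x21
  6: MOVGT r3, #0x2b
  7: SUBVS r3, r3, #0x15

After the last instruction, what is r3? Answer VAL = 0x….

VAL = 0xab

0: ✓ CMP  NZCV=1000
1: ✓ SUBNE  r2←0x88
2: ✓ SUBLS  r2←0x76
3: · SUBHI
4: ✓ CMP  NZCV=0011
5: · SUBGT
6: · MOVGT
7: ✓ SUBVS  r3←0xab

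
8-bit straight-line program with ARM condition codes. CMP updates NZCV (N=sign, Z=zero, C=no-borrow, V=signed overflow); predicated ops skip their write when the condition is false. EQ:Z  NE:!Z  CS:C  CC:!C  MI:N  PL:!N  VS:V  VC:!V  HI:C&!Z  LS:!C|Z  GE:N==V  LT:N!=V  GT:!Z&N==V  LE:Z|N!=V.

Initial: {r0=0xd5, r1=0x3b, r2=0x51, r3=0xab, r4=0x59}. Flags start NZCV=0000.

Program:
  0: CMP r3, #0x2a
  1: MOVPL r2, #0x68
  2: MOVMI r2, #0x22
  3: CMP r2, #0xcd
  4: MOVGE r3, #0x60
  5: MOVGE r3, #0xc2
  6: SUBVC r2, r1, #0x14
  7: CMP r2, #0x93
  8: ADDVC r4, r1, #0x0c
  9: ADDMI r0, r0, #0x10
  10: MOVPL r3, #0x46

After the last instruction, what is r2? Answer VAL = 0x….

0: ✓ CMP  NZCV=1010
1: · MOVPL
2: ✓ MOVMI  r2←0x22
3: ✓ CMP  NZCV=0000
4: ✓ MOVGE  r3←0x60
5: ✓ MOVGE  r3←0xc2
6: ✓ SUBVC  r2←0x27
7: ✓ CMP  NZCV=1001
8: · ADDVC
9: ✓ ADDMI  r0←0xe5
10: · MOVPL

VAL = 0x27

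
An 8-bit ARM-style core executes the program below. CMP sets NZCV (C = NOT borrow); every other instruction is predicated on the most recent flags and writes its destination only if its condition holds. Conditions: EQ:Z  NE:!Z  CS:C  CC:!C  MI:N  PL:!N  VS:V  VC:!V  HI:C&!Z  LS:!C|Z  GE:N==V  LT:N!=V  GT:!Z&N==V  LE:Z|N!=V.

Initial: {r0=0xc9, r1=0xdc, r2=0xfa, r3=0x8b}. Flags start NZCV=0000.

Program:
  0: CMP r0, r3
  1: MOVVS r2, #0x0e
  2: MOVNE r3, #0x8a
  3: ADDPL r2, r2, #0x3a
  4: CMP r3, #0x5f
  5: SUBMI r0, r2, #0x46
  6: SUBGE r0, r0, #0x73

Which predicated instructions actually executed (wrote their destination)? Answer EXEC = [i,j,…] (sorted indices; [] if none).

0: ✓ CMP  NZCV=0010
1: · MOVVS
2: ✓ MOVNE  r3←0x8a
3: ✓ ADDPL  r2←0x34
4: ✓ CMP  NZCV=0011
5: · SUBMI
6: · SUBGE

EXEC = [2,3]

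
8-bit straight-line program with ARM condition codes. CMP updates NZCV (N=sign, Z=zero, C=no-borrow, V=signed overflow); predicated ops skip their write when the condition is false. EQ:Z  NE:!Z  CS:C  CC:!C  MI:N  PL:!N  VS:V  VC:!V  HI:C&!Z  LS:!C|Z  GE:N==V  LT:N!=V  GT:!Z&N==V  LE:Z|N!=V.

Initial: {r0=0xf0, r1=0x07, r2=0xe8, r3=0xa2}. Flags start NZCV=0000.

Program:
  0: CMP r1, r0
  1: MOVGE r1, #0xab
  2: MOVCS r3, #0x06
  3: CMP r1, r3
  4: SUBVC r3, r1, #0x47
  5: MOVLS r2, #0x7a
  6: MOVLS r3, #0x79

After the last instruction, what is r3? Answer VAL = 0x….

0: ✓ CMP  NZCV=0000
1: ✓ MOVGE  r1←0xab
2: · MOVCS
3: ✓ CMP  NZCV=0010
4: ✓ SUBVC  r3←0x64
5: · MOVLS
6: · MOVLS

VAL = 0x64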